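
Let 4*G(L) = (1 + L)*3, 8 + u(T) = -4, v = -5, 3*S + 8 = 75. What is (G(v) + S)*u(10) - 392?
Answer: -624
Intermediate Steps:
S = 67/3 (S = -8/3 + (1/3)*75 = -8/3 + 25 = 67/3 ≈ 22.333)
u(T) = -12 (u(T) = -8 - 4 = -12)
G(L) = 3/4 + 3*L/4 (G(L) = ((1 + L)*3)/4 = (3 + 3*L)/4 = 3/4 + 3*L/4)
(G(v) + S)*u(10) - 392 = ((3/4 + (3/4)*(-5)) + 67/3)*(-12) - 392 = ((3/4 - 15/4) + 67/3)*(-12) - 392 = (-3 + 67/3)*(-12) - 392 = (58/3)*(-12) - 392 = -232 - 392 = -624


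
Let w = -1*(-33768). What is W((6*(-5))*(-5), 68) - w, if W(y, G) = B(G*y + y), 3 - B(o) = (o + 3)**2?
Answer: -107218374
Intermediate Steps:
B(o) = 3 - (3 + o)**2 (B(o) = 3 - (o + 3)**2 = 3 - (3 + o)**2)
w = 33768
W(y, G) = 3 - (3 + y + G*y)**2 (W(y, G) = 3 - (3 + (G*y + y))**2 = 3 - (3 + (y + G*y))**2 = 3 - (3 + y + G*y)**2)
W((6*(-5))*(-5), 68) - w = (3 - (3 + ((6*(-5))*(-5))*(1 + 68))**2) - 1*33768 = (3 - (3 - 30*(-5)*69)**2) - 33768 = (3 - (3 + 150*69)**2) - 33768 = (3 - (3 + 10350)**2) - 33768 = (3 - 1*10353**2) - 33768 = (3 - 1*107184609) - 33768 = (3 - 107184609) - 33768 = -107184606 - 33768 = -107218374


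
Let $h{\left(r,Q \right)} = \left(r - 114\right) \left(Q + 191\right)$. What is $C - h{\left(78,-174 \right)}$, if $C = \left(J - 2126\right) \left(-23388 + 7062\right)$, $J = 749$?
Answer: $22481514$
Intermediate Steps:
$h{\left(r,Q \right)} = \left(-114 + r\right) \left(191 + Q\right)$
$C = 22480902$ ($C = \left(749 - 2126\right) \left(-23388 + 7062\right) = \left(-1377\right) \left(-16326\right) = 22480902$)
$C - h{\left(78,-174 \right)} = 22480902 - \left(-21774 - -19836 + 191 \cdot 78 - 13572\right) = 22480902 - \left(-21774 + 19836 + 14898 - 13572\right) = 22480902 - -612 = 22480902 + 612 = 22481514$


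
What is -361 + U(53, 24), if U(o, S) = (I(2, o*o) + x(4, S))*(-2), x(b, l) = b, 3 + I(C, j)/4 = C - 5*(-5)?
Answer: -561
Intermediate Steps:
I(C, j) = 88 + 4*C (I(C, j) = -12 + 4*(C - 5*(-5)) = -12 + 4*(C + 25) = -12 + 4*(25 + C) = -12 + (100 + 4*C) = 88 + 4*C)
U(o, S) = -200 (U(o, S) = ((88 + 4*2) + 4)*(-2) = ((88 + 8) + 4)*(-2) = (96 + 4)*(-2) = 100*(-2) = -200)
-361 + U(53, 24) = -361 - 200 = -561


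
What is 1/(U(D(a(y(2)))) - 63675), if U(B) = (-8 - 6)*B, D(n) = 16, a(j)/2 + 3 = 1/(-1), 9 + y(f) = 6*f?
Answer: -1/63899 ≈ -1.5650e-5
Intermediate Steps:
y(f) = -9 + 6*f
a(j) = -8 (a(j) = -6 + 2/(-1) = -6 + 2*(-1) = -6 - 2 = -8)
U(B) = -14*B
1/(U(D(a(y(2)))) - 63675) = 1/(-14*16 - 63675) = 1/(-224 - 63675) = 1/(-63899) = -1/63899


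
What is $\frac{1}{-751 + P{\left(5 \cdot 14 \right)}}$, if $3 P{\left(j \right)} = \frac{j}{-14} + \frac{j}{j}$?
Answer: $- \frac{3}{2257} \approx -0.0013292$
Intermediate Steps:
$P{\left(j \right)} = \frac{1}{3} - \frac{j}{42}$ ($P{\left(j \right)} = \frac{\frac{j}{-14} + \frac{j}{j}}{3} = \frac{j \left(- \frac{1}{14}\right) + 1}{3} = \frac{- \frac{j}{14} + 1}{3} = \frac{1 - \frac{j}{14}}{3} = \frac{1}{3} - \frac{j}{42}$)
$\frac{1}{-751 + P{\left(5 \cdot 14 \right)}} = \frac{1}{-751 + \left(\frac{1}{3} - \frac{5 \cdot 14}{42}\right)} = \frac{1}{-751 + \left(\frac{1}{3} - \frac{5}{3}\right)} = \frac{1}{-751 - \frac{4}{3}} = \frac{1}{- \frac{2257}{3}} = - \frac{3}{2257}$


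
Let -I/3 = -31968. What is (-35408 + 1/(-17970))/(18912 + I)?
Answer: -636281761/2063243520 ≈ -0.30839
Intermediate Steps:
I = 95904 (I = -3*(-31968) = 95904)
(-35408 + 1/(-17970))/(18912 + I) = (-35408 + 1/(-17970))/(18912 + 95904) = (-35408 - 1/17970)/114816 = -636281761/17970*1/114816 = -636281761/2063243520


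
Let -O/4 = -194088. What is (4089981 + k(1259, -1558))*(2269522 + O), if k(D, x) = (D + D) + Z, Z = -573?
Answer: 12463491013324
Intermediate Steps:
k(D, x) = -573 + 2*D (k(D, x) = (D + D) - 573 = 2*D - 573 = -573 + 2*D)
O = 776352 (O = -4*(-194088) = 776352)
(4089981 + k(1259, -1558))*(2269522 + O) = (4089981 + (-573 + 2*1259))*(2269522 + 776352) = (4089981 + (-573 + 2518))*3045874 = (4089981 + 1945)*3045874 = 4091926*3045874 = 12463491013324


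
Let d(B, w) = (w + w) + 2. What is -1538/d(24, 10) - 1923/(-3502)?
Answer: -2671885/38522 ≈ -69.360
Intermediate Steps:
d(B, w) = 2 + 2*w (d(B, w) = 2*w + 2 = 2 + 2*w)
-1538/d(24, 10) - 1923/(-3502) = -1538/(2 + 2*10) - 1923/(-3502) = -1538/(2 + 20) - 1923*(-1/3502) = -1538/22 + 1923/3502 = -1538*1/22 + 1923/3502 = -769/11 + 1923/3502 = -2671885/38522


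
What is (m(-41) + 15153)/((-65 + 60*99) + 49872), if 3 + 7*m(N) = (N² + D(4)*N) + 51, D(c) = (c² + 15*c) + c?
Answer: 104520/390229 ≈ 0.26784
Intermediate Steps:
D(c) = c² + 16*c
m(N) = 48/7 + N²/7 + 80*N/7 (m(N) = -3/7 + ((N² + (4*(16 + 4))*N) + 51)/7 = -3/7 + ((N² + (4*20)*N) + 51)/7 = -3/7 + ((N² + 80*N) + 51)/7 = -3/7 + (51 + N² + 80*N)/7 = -3/7 + (51/7 + N²/7 + 80*N/7) = 48/7 + N²/7 + 80*N/7)
(m(-41) + 15153)/((-65 + 60*99) + 49872) = ((48/7 + (⅐)*(-41)² + (80/7)*(-41)) + 15153)/((-65 + 60*99) + 49872) = ((48/7 + (⅐)*1681 - 3280/7) + 15153)/((-65 + 5940) + 49872) = ((48/7 + 1681/7 - 3280/7) + 15153)/(5875 + 49872) = (-1551/7 + 15153)/55747 = (104520/7)*(1/55747) = 104520/390229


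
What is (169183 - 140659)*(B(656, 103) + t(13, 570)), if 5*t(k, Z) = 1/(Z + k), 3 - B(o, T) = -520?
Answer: 43486150104/2915 ≈ 1.4918e+7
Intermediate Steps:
B(o, T) = 523 (B(o, T) = 3 - 1*(-520) = 3 + 520 = 523)
t(k, Z) = 1/(5*(Z + k))
(169183 - 140659)*(B(656, 103) + t(13, 570)) = (169183 - 140659)*(523 + 1/(5*(570 + 13))) = 28524*(523 + (1/5)/583) = 28524*(523 + (1/5)*(1/583)) = 28524*(523 + 1/2915) = 28524*(1524546/2915) = 43486150104/2915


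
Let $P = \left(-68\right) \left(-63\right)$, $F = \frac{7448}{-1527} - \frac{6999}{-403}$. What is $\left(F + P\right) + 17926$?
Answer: $\frac{13675297939}{615381} \approx 22223.0$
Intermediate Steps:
$F = \frac{7685929}{615381}$ ($F = 7448 \left(- \frac{1}{1527}\right) - - \frac{6999}{403} = - \frac{7448}{1527} + \frac{6999}{403} = \frac{7685929}{615381} \approx 12.49$)
$P = 4284$
$\left(F + P\right) + 17926 = \left(\frac{7685929}{615381} + 4284\right) + 17926 = \frac{2643978133}{615381} + 17926 = \frac{13675297939}{615381}$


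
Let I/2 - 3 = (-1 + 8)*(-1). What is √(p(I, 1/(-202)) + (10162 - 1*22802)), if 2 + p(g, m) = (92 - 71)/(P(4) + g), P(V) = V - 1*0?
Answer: 3*I*√5621/2 ≈ 112.46*I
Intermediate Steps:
P(V) = V (P(V) = V + 0 = V)
I = -8 (I = 6 + 2*((-1 + 8)*(-1)) = 6 + 2*(7*(-1)) = 6 + 2*(-7) = 6 - 14 = -8)
p(g, m) = -2 + 21/(4 + g) (p(g, m) = -2 + (92 - 71)/(4 + g) = -2 + 21/(4 + g))
√(p(I, 1/(-202)) + (10162 - 1*22802)) = √((13 - 2*(-8))/(4 - 8) + (10162 - 1*22802)) = √((13 + 16)/(-4) + (10162 - 22802)) = √(-¼*29 - 12640) = √(-29/4 - 12640) = √(-50589/4) = 3*I*√5621/2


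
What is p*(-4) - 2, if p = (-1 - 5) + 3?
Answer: 10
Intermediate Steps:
p = -3 (p = -6 + 3 = -3)
p*(-4) - 2 = -3*(-4) - 2 = 12 - 2 = 10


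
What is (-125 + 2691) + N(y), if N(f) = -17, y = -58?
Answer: 2549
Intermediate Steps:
(-125 + 2691) + N(y) = (-125 + 2691) - 17 = 2566 - 17 = 2549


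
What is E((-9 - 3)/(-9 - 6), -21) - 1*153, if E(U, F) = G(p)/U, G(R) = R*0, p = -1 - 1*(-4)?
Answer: -153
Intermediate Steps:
p = 3 (p = -1 + 4 = 3)
G(R) = 0
E(U, F) = 0 (E(U, F) = 0/U = 0)
E((-9 - 3)/(-9 - 6), -21) - 1*153 = 0 - 1*153 = 0 - 153 = -153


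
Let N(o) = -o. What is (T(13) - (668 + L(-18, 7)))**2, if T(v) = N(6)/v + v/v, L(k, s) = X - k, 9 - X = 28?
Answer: 75064896/169 ≈ 4.4417e+5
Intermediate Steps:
X = -19 (X = 9 - 1*28 = 9 - 28 = -19)
L(k, s) = -19 - k
T(v) = 1 - 6/v (T(v) = (-1*6)/v + v/v = -6/v + 1 = 1 - 6/v)
(T(13) - (668 + L(-18, 7)))**2 = ((-6 + 13)/13 - (668 + (-19 - 1*(-18))))**2 = ((1/13)*7 - (668 + (-19 + 18)))**2 = (7/13 - (668 - 1))**2 = (7/13 - 1*667)**2 = (7/13 - 667)**2 = (-8664/13)**2 = 75064896/169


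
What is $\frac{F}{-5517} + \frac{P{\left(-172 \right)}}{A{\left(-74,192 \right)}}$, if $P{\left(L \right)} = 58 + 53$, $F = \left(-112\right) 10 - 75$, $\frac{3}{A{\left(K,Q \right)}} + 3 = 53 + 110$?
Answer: $\frac{32661835}{5517} \approx 5920.2$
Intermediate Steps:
$A{\left(K,Q \right)} = \frac{3}{160}$ ($A{\left(K,Q \right)} = \frac{3}{-3 + \left(53 + 110\right)} = \frac{3}{-3 + 163} = \frac{3}{160}$)
$F = -1195$ ($F = -1120 - 75 = -1195$)
$P{\left(L \right)} = 111$
$\frac{F}{-5517} + \frac{P{\left(-172 \right)}}{A{\left(-74,192 \right)}} = - \frac{1195}{-5517} + \frac{111}{\frac{3}{160}} = \left(-1195\right) \left(- \frac{1}{5517}\right) + 111 \cdot \frac{160}{3} = \frac{1195}{5517} + 5920 = \frac{32661835}{5517}$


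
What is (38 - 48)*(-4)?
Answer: 40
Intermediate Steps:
(38 - 48)*(-4) = -10*(-4) = 40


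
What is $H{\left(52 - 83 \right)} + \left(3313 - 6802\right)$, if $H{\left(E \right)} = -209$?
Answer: $-3698$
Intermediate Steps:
$H{\left(52 - 83 \right)} + \left(3313 - 6802\right) = -209 + \left(3313 - 6802\right) = -209 - 3489 = -3698$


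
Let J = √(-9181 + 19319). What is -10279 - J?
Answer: -10279 - √10138 ≈ -10380.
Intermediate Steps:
J = √10138 ≈ 100.69
-10279 - J = -10279 - √10138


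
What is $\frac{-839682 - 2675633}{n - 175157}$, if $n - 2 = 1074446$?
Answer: $- \frac{3515315}{899291} \approx -3.909$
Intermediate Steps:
$n = 1074448$ ($n = 2 + 1074446 = 1074448$)
$\frac{-839682 - 2675633}{n - 175157} = \frac{-839682 - 2675633}{1074448 - 175157} = - \frac{3515315}{899291}$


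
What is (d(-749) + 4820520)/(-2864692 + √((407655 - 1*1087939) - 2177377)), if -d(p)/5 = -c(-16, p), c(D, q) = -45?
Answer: -920577368276/547097540835 - 321353*I*√2857661/547097540835 ≈ -1.6827 - 0.00099294*I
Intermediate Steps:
d(p) = -225 (d(p) = -(-5)*(-45) = -5*45 = -225)
(d(-749) + 4820520)/(-2864692 + √((407655 - 1*1087939) - 2177377)) = (-225 + 4820520)/(-2864692 + √((407655 - 1*1087939) - 2177377)) = 4820295/(-2864692 + √((407655 - 1087939) - 2177377)) = 4820295/(-2864692 + √(-680284 - 2177377)) = 4820295/(-2864692 + √(-2857661)) = 4820295/(-2864692 + I*√2857661)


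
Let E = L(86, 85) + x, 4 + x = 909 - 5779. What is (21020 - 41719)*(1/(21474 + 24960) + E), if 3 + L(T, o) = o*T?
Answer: -2338447232177/46434 ≈ -5.0361e+7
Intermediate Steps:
L(T, o) = -3 + T*o (L(T, o) = -3 + o*T = -3 + T*o)
x = -4874 (x = -4 + (909 - 5779) = -4 - 4870 = -4874)
E = 2433 (E = (-3 + 86*85) - 4874 = (-3 + 7310) - 4874 = 7307 - 4874 = 2433)
(21020 - 41719)*(1/(21474 + 24960) + E) = (21020 - 41719)*(1/(21474 + 24960) + 2433) = -20699*(1/46434 + 2433) = -20699*112973923/46434 = -2338447232177/46434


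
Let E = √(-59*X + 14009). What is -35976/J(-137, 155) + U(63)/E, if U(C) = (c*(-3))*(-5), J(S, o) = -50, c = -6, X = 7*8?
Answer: 17988/25 - 18*√10705/2141 ≈ 718.65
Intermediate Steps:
X = 56
U(C) = -90 (U(C) = -6*(-3)*(-5) = 18*(-5) = -90)
E = √10705 (E = √(-59*56 + 14009) = √(-3304 + 14009) = √10705 ≈ 103.46)
-35976/J(-137, 155) + U(63)/E = -35976/(-50) - 90*√10705/10705 = -35976*(-1/50) - 18*√10705/2141 = 17988/25 - 18*√10705/2141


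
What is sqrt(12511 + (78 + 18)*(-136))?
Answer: I*sqrt(545) ≈ 23.345*I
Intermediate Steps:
sqrt(12511 + (78 + 18)*(-136)) = sqrt(12511 + 96*(-136)) = sqrt(12511 - 13056) = sqrt(-545) = I*sqrt(545)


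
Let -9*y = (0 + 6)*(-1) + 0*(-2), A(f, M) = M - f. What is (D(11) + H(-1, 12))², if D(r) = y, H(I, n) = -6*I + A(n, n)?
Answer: 400/9 ≈ 44.444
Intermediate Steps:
H(I, n) = -6*I (H(I, n) = -6*I + (n - n) = -6*I + 0 = -6*I)
y = ⅔ (y = -((0 + 6)*(-1) + 0*(-2))/9 = -(6*(-1) + 0)/9 = -(-6 + 0)/9 = -⅑*(-6) = ⅔ ≈ 0.66667)
D(r) = ⅔
(D(11) + H(-1, 12))² = (⅔ - 6*(-1))² = (⅔ + 6)² = (20/3)² = 400/9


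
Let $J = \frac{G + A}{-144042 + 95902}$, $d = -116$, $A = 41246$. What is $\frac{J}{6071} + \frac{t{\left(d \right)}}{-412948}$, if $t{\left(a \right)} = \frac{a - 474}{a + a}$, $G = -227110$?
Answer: $\frac{76008924897}{120687331807120} \approx 0.0006298$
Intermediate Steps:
$t{\left(a \right)} = \frac{-474 + a}{2 a}$
$J = \frac{46466}{12035}$ ($J = \frac{-227110 + 41246}{-144042 + 95902} = - \frac{185864}{-48140} = \left(-185864\right) \left(- \frac{1}{48140}\right) = \frac{46466}{12035} \approx 3.8609$)
$\frac{J}{6071} + \frac{t{\left(d \right)}}{-412948} = \frac{46466}{12035 \cdot 6071} + \frac{\frac{1}{2} \frac{1}{-116} \left(-474 - 116\right)}{-412948} = \frac{46466}{12035} \cdot \frac{1}{6071} + \frac{1}{2} \left(- \frac{1}{116}\right) \left(-590\right) \left(- \frac{1}{412948}\right) = \frac{46466}{73064485} + \frac{295}{116} \left(- \frac{1}{412948}\right) = \frac{46466}{73064485} - \frac{295}{47901968} = \frac{76008924897}{120687331807120}$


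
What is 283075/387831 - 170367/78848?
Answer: -43753706377/30579698688 ≈ -1.4308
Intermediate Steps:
283075/387831 - 170367/78848 = -43753706377/30579698688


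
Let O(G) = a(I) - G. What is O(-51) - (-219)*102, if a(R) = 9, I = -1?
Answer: 22398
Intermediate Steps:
O(G) = 9 - G
O(-51) - (-219)*102 = (9 - 1*(-51)) - (-219)*102 = (9 + 51) - 1*(-22338) = 60 + 22338 = 22398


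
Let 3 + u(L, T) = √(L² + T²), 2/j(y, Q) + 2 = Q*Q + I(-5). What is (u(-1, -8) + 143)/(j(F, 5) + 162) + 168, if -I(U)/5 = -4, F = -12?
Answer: 294161/1742 + 43*√65/6968 ≈ 168.91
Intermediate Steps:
I(U) = 20 (I(U) = -5*(-4) = 20)
j(y, Q) = 2/(18 + Q²) (j(y, Q) = 2/(-2 + (Q*Q + 20)) = 2/(-2 + (Q² + 20)) = 2/(-2 + (20 + Q²)) = 2/(18 + Q²))
u(L, T) = -3 + √(L² + T²)
(u(-1, -8) + 143)/(j(F, 5) + 162) + 168 = ((-3 + √((-1)² + (-8)²)) + 143)/(2/(18 + 5²) + 162) + 168 = ((-3 + √(1 + 64)) + 143)/(2/(18 + 25) + 162) + 168 = ((-3 + √65) + 143)/(2/43 + 162) + 168 = (140 + √65)/(2*(1/43) + 162) + 168 = (140 + √65)/(2/43 + 162) + 168 = (140 + √65)/(6968/43) + 168 = (140 + √65)*(43/6968) + 168 = (1505/1742 + 43*√65/6968) + 168 = 294161/1742 + 43*√65/6968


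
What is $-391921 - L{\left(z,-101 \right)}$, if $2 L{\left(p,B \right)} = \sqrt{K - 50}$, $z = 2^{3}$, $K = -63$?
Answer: $-391921 - \frac{i \sqrt{113}}{2} \approx -3.9192 \cdot 10^{5} - 5.3151 i$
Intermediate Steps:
$z = 8$
$L{\left(p,B \right)} = \frac{i \sqrt{113}}{2}$ ($L{\left(p,B \right)} = \frac{\sqrt{-63 - 50}}{2} = \frac{\sqrt{-113}}{2} = \frac{i \sqrt{113}}{2}$)
$-391921 - L{\left(z,-101 \right)} = -391921 - \frac{i \sqrt{113}}{2}$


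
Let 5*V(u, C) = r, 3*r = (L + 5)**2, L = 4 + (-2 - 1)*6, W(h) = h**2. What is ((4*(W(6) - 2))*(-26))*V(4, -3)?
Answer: -95472/5 ≈ -19094.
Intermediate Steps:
L = -14 (L = 4 - 3*6 = 4 - 18 = -14)
r = 27 (r = (-14 + 5)**2/3 = (1/3)*(-9)**2 = (1/3)*81 = 27)
V(u, C) = 27/5 (V(u, C) = (1/5)*27 = 27/5)
((4*(W(6) - 2))*(-26))*V(4, -3) = ((4*(6**2 - 2))*(-26))*(27/5) = ((4*(36 - 2))*(-26))*(27/5) = ((4*34)*(-26))*(27/5) = (136*(-26))*(27/5) = -3536*27/5 = -95472/5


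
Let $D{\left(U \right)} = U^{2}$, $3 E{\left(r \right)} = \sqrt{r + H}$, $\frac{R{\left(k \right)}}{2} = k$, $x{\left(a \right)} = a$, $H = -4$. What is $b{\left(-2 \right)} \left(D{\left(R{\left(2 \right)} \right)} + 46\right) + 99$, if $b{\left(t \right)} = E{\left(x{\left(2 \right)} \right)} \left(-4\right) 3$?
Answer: $99 - 248 i \sqrt{2} \approx 99.0 - 350.73 i$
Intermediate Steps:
$R{\left(k \right)} = 2 k$
$E{\left(r \right)} = \frac{\sqrt{-4 + r}}{3}$ ($E{\left(r \right)} = \frac{\sqrt{r - 4}}{3} = \frac{\sqrt{-4 + r}}{3}$)
$b{\left(t \right)} = - 4 i \sqrt{2}$ ($b{\left(t \right)} = \frac{\sqrt{-4 + 2}}{3} \left(-4\right) 3 = \frac{\sqrt{-2}}{3} \left(-4\right) 3 = \frac{i \sqrt{2}}{3} \left(-4\right) 3 = - \frac{4 i \sqrt{2}}{3} \cdot 3 = - 4 i \sqrt{2}$)
$b{\left(-2 \right)} \left(D{\left(R{\left(2 \right)} \right)} + 46\right) + 99 = - 4 i \sqrt{2} \left(\left(2 \cdot 2\right)^{2} + 46\right) + 99 = - 4 i \sqrt{2} \left(4^{2} + 46\right) + 99 = - 4 i \sqrt{2} \left(16 + 46\right) + 99 = - 4 i \sqrt{2} \cdot 62 + 99 = - 248 i \sqrt{2} + 99 = 99 - 248 i \sqrt{2}$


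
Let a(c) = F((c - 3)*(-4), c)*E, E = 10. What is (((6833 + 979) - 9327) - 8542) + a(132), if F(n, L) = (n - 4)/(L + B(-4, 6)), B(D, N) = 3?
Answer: -272579/27 ≈ -10096.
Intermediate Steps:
F(n, L) = (-4 + n)/(3 + L) (F(n, L) = (n - 4)/(L + 3) = (-4 + n)/(3 + L))
a(c) = 10*(8 - 4*c)/(3 + c) (a(c) = ((-4 + (c - 3)*(-4))/(3 + c))*10 = ((-4 + (-3 + c)*(-4))/(3 + c))*10 = ((-4 + (12 - 4*c))/(3 + c))*10 = ((8 - 4*c)/(3 + c))*10 = 10*(8 - 4*c)/(3 + c))
(((6833 + 979) - 9327) - 8542) + a(132) = (((6833 + 979) - 9327) - 8542) + 40*(2 - 1*132)/(3 + 132) = ((7812 - 9327) - 8542) + 40*(2 - 132)/135 = (-1515 - 8542) + 40*(1/135)*(-130) = -10057 - 1040/27 = -272579/27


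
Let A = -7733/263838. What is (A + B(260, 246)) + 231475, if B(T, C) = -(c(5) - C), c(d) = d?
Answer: 61135478275/263838 ≈ 2.3172e+5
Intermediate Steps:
A = -7733/263838 (A = -7733*1/263838 = -7733/263838 ≈ -0.029310)
B(T, C) = -5 + C (B(T, C) = -(5 - C) = -5 + C)
(A + B(260, 246)) + 231475 = (-7733/263838 + (-5 + 246)) + 231475 = (-7733/263838 + 241) + 231475 = 63577225/263838 + 231475 = 61135478275/263838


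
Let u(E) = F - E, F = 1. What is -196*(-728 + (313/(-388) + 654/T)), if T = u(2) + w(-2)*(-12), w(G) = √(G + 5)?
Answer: 5959533615/41807 + 1538208*√3/431 ≈ 1.4873e+5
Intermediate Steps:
w(G) = √(5 + G)
u(E) = 1 - E
T = -1 - 12*√3 (T = (1 - 1*2) + √(5 - 2)*(-12) = (1 - 2) + √3*(-12) = -1 - 12*√3 ≈ -21.785)
-196*(-728 + (313/(-388) + 654/T)) = -196*(-728 + (313/(-388) + 654/(-1 - 12*√3))) = -196*(-728 + (313*(-1/388) + 654/(-1 - 12*√3))) = -196*(-728 + (-313/388 + 654/(-1 - 12*√3))) = -196*(-282777/388 + 654/(-1 - 12*√3)) = 13856073/97 - 128184/(-1 - 12*√3)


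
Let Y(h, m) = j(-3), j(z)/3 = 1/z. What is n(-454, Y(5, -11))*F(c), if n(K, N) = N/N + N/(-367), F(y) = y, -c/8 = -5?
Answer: 14720/367 ≈ 40.109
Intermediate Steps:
c = 40 (c = -8*(-5) = 40)
j(z) = 3/z
Y(h, m) = -1 (Y(h, m) = 3/(-3) = 3*(-1/3) = -1)
n(K, N) = 1 - N/367 (n(K, N) = 1 + N*(-1/367) = 1 - N/367)
n(-454, Y(5, -11))*F(c) = (1 - 1/367*(-1))*40 = (1 + 1/367)*40 = (368/367)*40 = 14720/367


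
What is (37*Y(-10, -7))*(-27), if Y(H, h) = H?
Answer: 9990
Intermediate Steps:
(37*Y(-10, -7))*(-27) = (37*(-10))*(-27) = -370*(-27) = 9990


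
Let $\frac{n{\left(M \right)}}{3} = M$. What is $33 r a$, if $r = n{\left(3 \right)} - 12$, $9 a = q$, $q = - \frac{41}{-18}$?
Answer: $- \frac{451}{18} \approx -25.056$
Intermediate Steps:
$n{\left(M \right)} = 3 M$
$q = \frac{41}{18}$ ($q = \left(-41\right) \left(- \frac{1}{18}\right) = \frac{41}{18} \approx 2.2778$)
$a = \frac{41}{162}$ ($a = \frac{1}{9} \cdot \frac{41}{18} = \frac{41}{162} \approx 0.25309$)
$r = -3$ ($r = 3 \cdot 3 - 12 = 9 - 12 = -3$)
$33 r a = 33 \left(-3\right) \frac{41}{162} = \left(-99\right) \frac{41}{162} = - \frac{451}{18}$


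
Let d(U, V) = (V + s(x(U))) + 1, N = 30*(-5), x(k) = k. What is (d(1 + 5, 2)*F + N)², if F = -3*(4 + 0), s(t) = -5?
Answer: 15876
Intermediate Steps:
N = -150
F = -12 (F = -3*4 = -12)
d(U, V) = -4 + V (d(U, V) = (V - 5) + 1 = (-5 + V) + 1 = -4 + V)
(d(1 + 5, 2)*F + N)² = ((-4 + 2)*(-12) - 150)² = (-2*(-12) - 150)² = (24 - 150)² = (-126)² = 15876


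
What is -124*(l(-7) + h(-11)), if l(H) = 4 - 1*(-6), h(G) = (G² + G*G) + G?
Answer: -29884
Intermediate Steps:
h(G) = G + 2*G² (h(G) = (G² + G²) + G = 2*G² + G = G + 2*G²)
l(H) = 10 (l(H) = 4 + 6 = 10)
-124*(l(-7) + h(-11)) = -124*(10 - 11*(1 + 2*(-11))) = -124*(10 - 11*(1 - 22)) = -124*(10 - 11*(-21)) = -124*(10 + 231) = -124*241 = -29884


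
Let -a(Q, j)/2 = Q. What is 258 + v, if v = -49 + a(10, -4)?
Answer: 189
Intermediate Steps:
a(Q, j) = -2*Q
v = -69 (v = -49 - 2*10 = -49 - 20 = -69)
258 + v = 258 - 69 = 189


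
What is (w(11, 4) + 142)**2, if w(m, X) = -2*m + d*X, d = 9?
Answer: 24336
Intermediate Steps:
w(m, X) = -2*m + 9*X
(w(11, 4) + 142)**2 = ((-2*11 + 9*4) + 142)**2 = ((-22 + 36) + 142)**2 = (14 + 142)**2 = 156**2 = 24336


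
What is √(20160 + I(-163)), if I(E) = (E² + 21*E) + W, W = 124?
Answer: √43430 ≈ 208.40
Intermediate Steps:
I(E) = 124 + E² + 21*E (I(E) = (E² + 21*E) + 124 = 124 + E² + 21*E)
√(20160 + I(-163)) = √(20160 + (124 + (-163)² + 21*(-163))) = √(20160 + (124 + 26569 - 3423)) = √(20160 + 23270) = √43430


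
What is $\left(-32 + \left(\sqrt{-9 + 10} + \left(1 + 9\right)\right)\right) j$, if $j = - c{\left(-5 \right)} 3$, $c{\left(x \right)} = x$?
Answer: $-315$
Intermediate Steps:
$j = 15$ ($j = \left(-1\right) \left(-5\right) 3 = 5 \cdot 3 = 15$)
$\left(-32 + \left(\sqrt{-9 + 10} + \left(1 + 9\right)\right)\right) j = \left(-32 + \left(\sqrt{-9 + 10} + \left(1 + 9\right)\right)\right) 15 = \left(-32 + \left(\sqrt{1} + 10\right)\right) 15 = \left(-32 + \left(1 + 10\right)\right) 15 = \left(-32 + 11\right) 15 = \left(-21\right) 15 = -315$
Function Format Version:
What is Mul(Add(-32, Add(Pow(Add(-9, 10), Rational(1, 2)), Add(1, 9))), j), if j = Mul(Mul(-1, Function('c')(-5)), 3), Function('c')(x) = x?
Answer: -315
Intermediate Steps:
j = 15 (j = Mul(Mul(-1, -5), 3) = Mul(5, 3) = 15)
Mul(Add(-32, Add(Pow(Add(-9, 10), Rational(1, 2)), Add(1, 9))), j) = Mul(Add(-32, Add(Pow(Add(-9, 10), Rational(1, 2)), Add(1, 9))), 15) = Mul(Add(-32, Add(Pow(1, Rational(1, 2)), 10)), 15) = Mul(Add(-32, Add(1, 10)), 15) = Mul(Add(-32, 11), 15) = Mul(-21, 15) = -315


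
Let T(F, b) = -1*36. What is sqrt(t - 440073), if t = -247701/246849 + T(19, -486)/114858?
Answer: 2*I*sqrt(3369930451005900853946)/175015941 ≈ 663.38*I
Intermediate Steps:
T(F, b) = -36
t = -527024593/525047823 (t = -247701/246849 - 36/114858 = -247701*1/246849 - 36*1/114858 = -82567/82283 - 2/6381 = -527024593/525047823 ≈ -1.0038)
sqrt(t - 440073) = sqrt(-527024593/525047823 - 440073) = sqrt(-231059897635672/525047823) = 2*I*sqrt(3369930451005900853946)/175015941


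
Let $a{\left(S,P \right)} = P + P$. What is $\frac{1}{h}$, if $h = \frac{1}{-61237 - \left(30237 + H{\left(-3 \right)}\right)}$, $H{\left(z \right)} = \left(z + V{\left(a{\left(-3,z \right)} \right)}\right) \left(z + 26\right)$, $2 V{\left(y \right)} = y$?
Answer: $-91336$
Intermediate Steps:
$a{\left(S,P \right)} = 2 P$
$V{\left(y \right)} = \frac{y}{2}$
$H{\left(z \right)} = 2 z \left(26 + z\right)$ ($H{\left(z \right)} = \left(z + \frac{2 z}{2}\right) \left(z + 26\right) = \left(z + z\right) \left(26 + z\right) = 2 z \left(26 + z\right)$)
$h = - \frac{1}{91336}$ ($h = \frac{1}{-61237 - \left(30237 + 2 \left(-3\right) \left(26 - 3\right)\right)} = \frac{1}{-61237 - \left(30237 + 2 \left(-3\right) 23\right)} = \frac{1}{-61237 - 30099} = \frac{1}{-91336} = - \frac{1}{91336} \approx -1.0949 \cdot 10^{-5}$)
$\frac{1}{h} = \frac{1}{- \frac{1}{91336}} = -91336$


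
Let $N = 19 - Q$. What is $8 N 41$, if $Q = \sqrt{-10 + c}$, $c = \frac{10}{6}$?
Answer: $6232 - \frac{1640 i \sqrt{3}}{3} \approx 6232.0 - 946.85 i$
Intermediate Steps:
$c = \frac{5}{3}$ ($c = 10 \cdot \frac{1}{6} = \frac{5}{3} \approx 1.6667$)
$Q = \frac{5 i \sqrt{3}}{3}$ ($Q = \sqrt{-10 + \frac{5}{3}} = \sqrt{- \frac{25}{3}} = \frac{5 i \sqrt{3}}{3} \approx 2.8868 i$)
$N = 19 - \frac{5 i \sqrt{3}}{3} \approx 19.0 - 2.8868 i$
$8 N 41 = 8 \left(19 - \frac{5 i \sqrt{3}}{3}\right) 41 = \left(152 - \frac{40 i \sqrt{3}}{3}\right) 41 = 6232 - \frac{1640 i \sqrt{3}}{3}$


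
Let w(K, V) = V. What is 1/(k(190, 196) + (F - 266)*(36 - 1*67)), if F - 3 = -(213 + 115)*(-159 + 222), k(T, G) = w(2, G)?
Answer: 1/648933 ≈ 1.5410e-6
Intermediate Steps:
k(T, G) = G
F = -20661 (F = 3 - (213 + 115)*(-159 + 222) = 3 - 328*63 = 3 - 1*20664 = 3 - 20664 = -20661)
1/(k(190, 196) + (F - 266)*(36 - 1*67)) = 1/(196 + (-20661 - 266)*(36 - 1*67)) = 1/(196 - 20927*(36 - 67)) = 1/(196 - 20927*(-31)) = 1/(196 + 648737) = 1/648933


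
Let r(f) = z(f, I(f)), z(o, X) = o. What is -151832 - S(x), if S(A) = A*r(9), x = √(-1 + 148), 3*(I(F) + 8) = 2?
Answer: -151832 - 63*√3 ≈ -1.5194e+5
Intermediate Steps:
I(F) = -22/3 (I(F) = -8 + (⅓)*2 = -8 + ⅔ = -22/3)
x = 7*√3 (x = √147 = 7*√3 ≈ 12.124)
r(f) = f
S(A) = 9*A (S(A) = A*9 = 9*A)
-151832 - S(x) = -151832 - 9*7*√3 = -151832 - 63*√3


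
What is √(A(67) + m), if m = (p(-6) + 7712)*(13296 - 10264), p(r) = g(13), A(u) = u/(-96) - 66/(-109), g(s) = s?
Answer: √160288794490782/2616 ≈ 4839.6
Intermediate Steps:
A(u) = 66/109 - u/96 (A(u) = u*(-1/96) - 66*(-1/109) = -u/96 + 66/109 = 66/109 - u/96)
p(r) = 13
m = 23422200 (m = (13 + 7712)*(13296 - 10264) = 7725*3032 = 23422200)
√(A(67) + m) = √((66/109 - 1/96*67) + 23422200) = √((66/109 - 67/96) + 23422200) = √(-967/10464 + 23422200) = √(245089899833/10464) = √160288794490782/2616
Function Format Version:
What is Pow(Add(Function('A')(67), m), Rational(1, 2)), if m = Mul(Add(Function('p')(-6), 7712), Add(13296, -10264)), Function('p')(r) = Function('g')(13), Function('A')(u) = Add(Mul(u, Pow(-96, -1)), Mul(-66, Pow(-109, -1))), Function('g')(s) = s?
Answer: Mul(Rational(1, 2616), Pow(160288794490782, Rational(1, 2))) ≈ 4839.6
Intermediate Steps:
Function('A')(u) = Add(Rational(66, 109), Mul(Rational(-1, 96), u)) (Function('A')(u) = Add(Mul(u, Rational(-1, 96)), Mul(-66, Rational(-1, 109))) = Add(Mul(Rational(-1, 96), u), Rational(66, 109)) = Add(Rational(66, 109), Mul(Rational(-1, 96), u)))
Function('p')(r) = 13
m = 23422200 (m = Mul(Add(13, 7712), Add(13296, -10264)) = Mul(7725, 3032) = 23422200)
Pow(Add(Function('A')(67), m), Rational(1, 2)) = Pow(Add(Add(Rational(66, 109), Mul(Rational(-1, 96), 67)), 23422200), Rational(1, 2)) = Pow(Add(Add(Rational(66, 109), Rational(-67, 96)), 23422200), Rational(1, 2)) = Pow(Add(Rational(-967, 10464), 23422200), Rational(1, 2)) = Pow(Rational(245089899833, 10464), Rational(1, 2)) = Mul(Rational(1, 2616), Pow(160288794490782, Rational(1, 2)))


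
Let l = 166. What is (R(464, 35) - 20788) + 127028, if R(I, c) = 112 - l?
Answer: 106186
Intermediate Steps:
R(I, c) = -54 (R(I, c) = 112 - 1*166 = 112 - 166 = -54)
(R(464, 35) - 20788) + 127028 = (-54 - 20788) + 127028 = -20842 + 127028 = 106186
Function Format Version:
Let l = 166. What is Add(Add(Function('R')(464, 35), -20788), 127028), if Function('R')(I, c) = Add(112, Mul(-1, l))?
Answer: 106186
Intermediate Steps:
Function('R')(I, c) = -54 (Function('R')(I, c) = Add(112, Mul(-1, 166)) = Add(112, -166) = -54)
Add(Add(Function('R')(464, 35), -20788), 127028) = Add(Add(-54, -20788), 127028) = Add(-20842, 127028) = 106186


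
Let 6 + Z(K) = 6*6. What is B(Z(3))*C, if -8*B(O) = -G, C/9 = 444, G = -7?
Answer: -6993/2 ≈ -3496.5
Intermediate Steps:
Z(K) = 30 (Z(K) = -6 + 6*6 = -6 + 36 = 30)
C = 3996 (C = 9*444 = 3996)
B(O) = -7/8 (B(O) = -(-1)*(-7)/8 = -⅛*7 = -7/8)
B(Z(3))*C = -7/8*3996 = -6993/2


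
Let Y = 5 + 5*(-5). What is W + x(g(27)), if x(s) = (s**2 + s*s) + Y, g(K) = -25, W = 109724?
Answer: 110954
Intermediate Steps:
Y = -20 (Y = 5 - 25 = -20)
x(s) = -20 + 2*s**2 (x(s) = (s**2 + s*s) - 20 = (s**2 + s**2) - 20 = 2*s**2 - 20 = -20 + 2*s**2)
W + x(g(27)) = 109724 + (-20 + 2*(-25)**2) = 109724 + (-20 + 2*625) = 109724 + (-20 + 1250) = 109724 + 1230 = 110954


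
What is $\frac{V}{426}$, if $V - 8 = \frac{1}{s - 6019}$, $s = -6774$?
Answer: $\frac{102343}{5449818} \approx 0.018779$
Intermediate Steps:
$V = \frac{102343}{12793}$ ($V = 8 + \frac{1}{-6774 - 6019} = 8 + \frac{1}{-12793} = 8 - \frac{1}{12793} = \frac{102343}{12793} \approx 7.9999$)
$\frac{V}{426} = \frac{102343}{12793 \cdot 426} = \frac{102343}{12793} \cdot \frac{1}{426} = \frac{102343}{5449818}$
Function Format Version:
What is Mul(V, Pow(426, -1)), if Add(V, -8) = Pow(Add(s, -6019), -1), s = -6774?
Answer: Rational(102343, 5449818) ≈ 0.018779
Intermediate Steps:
V = Rational(102343, 12793) (V = Add(8, Pow(Add(-6774, -6019), -1)) = Add(8, Pow(-12793, -1)) = Add(8, Rational(-1, 12793)) = Rational(102343, 12793) ≈ 7.9999)
Mul(V, Pow(426, -1)) = Mul(Rational(102343, 12793), Pow(426, -1)) = Mul(Rational(102343, 12793), Rational(1, 426)) = Rational(102343, 5449818)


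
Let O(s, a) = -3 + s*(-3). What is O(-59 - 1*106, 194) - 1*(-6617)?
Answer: 7109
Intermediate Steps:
O(s, a) = -3 - 3*s
O(-59 - 1*106, 194) - 1*(-6617) = (-3 - 3*(-59 - 1*106)) - 1*(-6617) = (-3 - 3*(-59 - 106)) + 6617 = (-3 - 3*(-165)) + 6617 = (-3 + 495) + 6617 = 492 + 6617 = 7109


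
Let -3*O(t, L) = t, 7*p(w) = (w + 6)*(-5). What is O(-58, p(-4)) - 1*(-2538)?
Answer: 7672/3 ≈ 2557.3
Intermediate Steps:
p(w) = -30/7 - 5*w/7 (p(w) = ((w + 6)*(-5))/7 = ((6 + w)*(-5))/7 = (-30 - 5*w)/7 = -30/7 - 5*w/7)
O(t, L) = -t/3
O(-58, p(-4)) - 1*(-2538) = -1/3*(-58) - 1*(-2538) = 58/3 + 2538 = 7672/3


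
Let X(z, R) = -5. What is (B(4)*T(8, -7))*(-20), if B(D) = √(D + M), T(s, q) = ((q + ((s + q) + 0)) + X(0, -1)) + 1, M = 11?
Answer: 200*√15 ≈ 774.60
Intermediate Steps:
T(s, q) = -4 + s + 2*q (T(s, q) = ((q + ((s + q) + 0)) - 5) + 1 = ((q + ((q + s) + 0)) - 5) + 1 = ((q + (q + s)) - 5) + 1 = ((s + 2*q) - 5) + 1 = (-5 + s + 2*q) + 1 = -4 + s + 2*q)
B(D) = √(11 + D) (B(D) = √(D + 11) = √(11 + D))
(B(4)*T(8, -7))*(-20) = (√(11 + 4)*(-4 + 8 + 2*(-7)))*(-20) = (√15*(-4 + 8 - 14))*(-20) = (√15*(-10))*(-20) = -10*√15*(-20) = 200*√15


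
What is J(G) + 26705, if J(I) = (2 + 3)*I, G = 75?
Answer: 27080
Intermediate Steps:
J(I) = 5*I
J(G) + 26705 = 5*75 + 26705 = 375 + 26705 = 27080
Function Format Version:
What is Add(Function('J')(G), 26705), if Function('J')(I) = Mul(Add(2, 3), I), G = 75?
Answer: 27080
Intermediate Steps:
Function('J')(I) = Mul(5, I)
Add(Function('J')(G), 26705) = Add(Mul(5, 75), 26705) = Add(375, 26705) = 27080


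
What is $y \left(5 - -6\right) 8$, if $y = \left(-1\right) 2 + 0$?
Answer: $-176$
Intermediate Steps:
$y = -2$ ($y = -2 + 0 = -2$)
$y \left(5 - -6\right) 8 = - 2 \left(5 - -6\right) 8 = - 2 \left(5 + 6\right) 8 = \left(-2\right) 11 \cdot 8 = \left(-22\right) 8 = -176$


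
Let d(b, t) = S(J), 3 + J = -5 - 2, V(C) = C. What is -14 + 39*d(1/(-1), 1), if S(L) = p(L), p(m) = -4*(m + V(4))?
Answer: 922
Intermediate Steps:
J = -10 (J = -3 + (-5 - 2) = -3 - 7 = -10)
p(m) = -16 - 4*m (p(m) = -4*(m + 4) = -4*(4 + m) = -16 - 4*m)
S(L) = -16 - 4*L
d(b, t) = 24 (d(b, t) = -16 - 4*(-10) = -16 + 40 = 24)
-14 + 39*d(1/(-1), 1) = -14 + 39*24 = -14 + 936 = 922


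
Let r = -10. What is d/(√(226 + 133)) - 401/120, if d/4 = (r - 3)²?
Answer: -401/120 + 676*√359/359 ≈ 32.336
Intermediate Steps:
d = 676 (d = 4*(-10 - 3)² = 4*(-13)² = 4*169 = 676)
d/(√(226 + 133)) - 401/120 = 676/(√(226 + 133)) - 401/120 = 676/(√359) - 401*1/120 = 676*(√359/359) - 401/120 = 676*√359/359 - 401/120 = -401/120 + 676*√359/359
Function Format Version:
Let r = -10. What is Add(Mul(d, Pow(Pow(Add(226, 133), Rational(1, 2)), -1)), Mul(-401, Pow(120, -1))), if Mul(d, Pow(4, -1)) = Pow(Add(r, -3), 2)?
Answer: Add(Rational(-401, 120), Mul(Rational(676, 359), Pow(359, Rational(1, 2)))) ≈ 32.336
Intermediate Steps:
d = 676 (d = Mul(4, Pow(Add(-10, -3), 2)) = Mul(4, Pow(-13, 2)) = Mul(4, 169) = 676)
Add(Mul(d, Pow(Pow(Add(226, 133), Rational(1, 2)), -1)), Mul(-401, Pow(120, -1))) = Add(Mul(676, Pow(Pow(Add(226, 133), Rational(1, 2)), -1)), Mul(-401, Pow(120, -1))) = Add(Mul(676, Pow(Pow(359, Rational(1, 2)), -1)), Mul(-401, Rational(1, 120))) = Add(Mul(676, Mul(Rational(1, 359), Pow(359, Rational(1, 2)))), Rational(-401, 120)) = Add(Mul(Rational(676, 359), Pow(359, Rational(1, 2))), Rational(-401, 120)) = Add(Rational(-401, 120), Mul(Rational(676, 359), Pow(359, Rational(1, 2))))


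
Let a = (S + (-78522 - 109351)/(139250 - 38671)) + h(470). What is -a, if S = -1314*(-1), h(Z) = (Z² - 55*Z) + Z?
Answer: -19797179013/100579 ≈ -1.9683e+5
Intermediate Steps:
h(Z) = Z² - 54*Z
S = 1314
a = 19797179013/100579 (a = (1314 + (-78522 - 109351)/(139250 - 38671)) + 470*(-54 + 470) = (1314 - 187873/100579) + 470*416 = (1314 - 187873*1/100579) + 195520 = (1314 - 187873/100579) + 195520 = 131972933/100579 + 195520 = 19797179013/100579 ≈ 1.9683e+5)
-a = -1*19797179013/100579 = -19797179013/100579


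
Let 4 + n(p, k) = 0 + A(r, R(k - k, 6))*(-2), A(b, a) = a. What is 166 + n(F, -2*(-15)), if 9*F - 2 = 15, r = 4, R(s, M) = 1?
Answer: 160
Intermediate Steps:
F = 17/9 (F = 2/9 + (⅑)*15 = 2/9 + 5/3 = 17/9 ≈ 1.8889)
n(p, k) = -6 (n(p, k) = -4 + (0 + 1*(-2)) = -4 + (0 - 2) = -4 - 2 = -6)
166 + n(F, -2*(-15)) = 166 - 6 = 160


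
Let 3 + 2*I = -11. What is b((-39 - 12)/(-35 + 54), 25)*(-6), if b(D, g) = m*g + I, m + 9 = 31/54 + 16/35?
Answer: 77951/63 ≈ 1237.3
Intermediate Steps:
m = -15061/1890 (m = -9 + (31/54 + 16/35) = -9 + 1949/1890 = -15061/1890 ≈ -7.9688)
I = -7 (I = -3/2 + (½)*(-11) = -3/2 - 11/2 = -7)
b(D, g) = -7 - 15061*g/1890 (b(D, g) = -15061*g/1890 - 7 = -7 - 15061*g/1890)
b((-39 - 12)/(-35 + 54), 25)*(-6) = (-7 - 15061/1890*25)*(-6) = (-7 - 75305/378)*(-6) = -77951/378*(-6) = 77951/63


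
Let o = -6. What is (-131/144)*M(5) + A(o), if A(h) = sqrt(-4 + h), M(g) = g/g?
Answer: -131/144 + I*sqrt(10) ≈ -0.90972 + 3.1623*I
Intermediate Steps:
M(g) = 1
(-131/144)*M(5) + A(o) = -131/144*1 + sqrt(-4 - 6) = -131*1/144*1 + sqrt(-10) = -131/144*1 + I*sqrt(10) = -131/144 + I*sqrt(10)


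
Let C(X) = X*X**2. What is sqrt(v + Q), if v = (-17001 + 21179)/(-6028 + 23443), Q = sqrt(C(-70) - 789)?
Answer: sqrt(898270 + 3744225*I*sqrt(343789))/1935 ≈ 17.126 + 17.119*I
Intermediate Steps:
C(X) = X**3
Q = I*sqrt(343789) (Q = sqrt((-70)**3 - 789) = sqrt(-343000 - 789) = sqrt(-343789) = I*sqrt(343789) ≈ 586.33*I)
v = 4178/17415 ≈ 0.23991
sqrt(v + Q) = sqrt(4178/17415 + I*sqrt(343789))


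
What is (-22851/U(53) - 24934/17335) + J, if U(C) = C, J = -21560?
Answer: -20205801387/918755 ≈ -21993.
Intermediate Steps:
(-22851/U(53) - 24934/17335) + J = (-22851/53 - 24934/17335) - 21560 = -397443587/918755 - 21560 = -20205801387/918755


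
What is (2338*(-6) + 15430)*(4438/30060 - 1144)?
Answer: -12051662801/7515 ≈ -1.6037e+6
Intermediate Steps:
(2338*(-6) + 15430)*(4438/30060 - 1144) = (-14028 + 15430)*(4438*(1/30060) - 1144) = 1402*(2219/15030 - 1144) = 1402*(-17192101/15030) = -12051662801/7515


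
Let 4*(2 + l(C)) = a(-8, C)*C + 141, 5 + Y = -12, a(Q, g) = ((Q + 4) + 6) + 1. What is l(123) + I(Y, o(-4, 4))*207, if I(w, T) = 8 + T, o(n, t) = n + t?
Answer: 3563/2 ≈ 1781.5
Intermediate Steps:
a(Q, g) = 11 + Q (a(Q, g) = ((4 + Q) + 6) + 1 = (10 + Q) + 1 = 11 + Q)
Y = -17 (Y = -5 - 12 = -17)
l(C) = 133/4 + 3*C/4 (l(C) = -2 + ((11 - 8)*C + 141)/4 = -2 + (3*C + 141)/4 = -2 + (141 + 3*C)/4 = -2 + (141/4 + 3*C/4) = 133/4 + 3*C/4)
l(123) + I(Y, o(-4, 4))*207 = (133/4 + (3/4)*123) + (8 + (-4 + 4))*207 = (133/4 + 369/4) + (8 + 0)*207 = 251/2 + 8*207 = 251/2 + 1656 = 3563/2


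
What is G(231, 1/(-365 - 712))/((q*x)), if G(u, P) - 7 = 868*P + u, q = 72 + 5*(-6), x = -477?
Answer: -18247/1541187 ≈ -0.011840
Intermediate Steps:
q = 42 (q = 72 - 30 = 42)
G(u, P) = 7 + u + 868*P (G(u, P) = 7 + (868*P + u) = 7 + (u + 868*P) = 7 + u + 868*P)
G(231, 1/(-365 - 712))/((q*x)) = (7 + 231 + 868/(-365 - 712))/((42*(-477))) = (7 + 231 + 868/(-1077))/(-20034) = (7 + 231 + 868*(-1/1077))*(-1/20034) = (7 + 231 - 868/1077)*(-1/20034) = (255458/1077)*(-1/20034) = -18247/1541187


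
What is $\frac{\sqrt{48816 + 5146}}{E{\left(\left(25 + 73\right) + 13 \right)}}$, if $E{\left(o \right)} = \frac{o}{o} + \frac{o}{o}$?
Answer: $\frac{\sqrt{53962}}{2} \approx 116.15$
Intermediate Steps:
$E{\left(o \right)} = 2$ ($E{\left(o \right)} = 1 + 1 = 2$)
$\frac{\sqrt{48816 + 5146}}{E{\left(\left(25 + 73\right) + 13 \right)}} = \frac{\sqrt{48816 + 5146}}{2} = \sqrt{53962} \cdot \frac{1}{2} = \frac{\sqrt{53962}}{2}$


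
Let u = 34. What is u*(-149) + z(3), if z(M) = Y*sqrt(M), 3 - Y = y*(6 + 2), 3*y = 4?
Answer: -5066 - 23*sqrt(3)/3 ≈ -5079.3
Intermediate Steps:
y = 4/3 (y = (1/3)*4 = 4/3 ≈ 1.3333)
Y = -23/3 (Y = 3 - 4*(6 + 2)/3 = 3 - 4*8/3 = 3 - 1*32/3 = 3 - 32/3 = -23/3 ≈ -7.6667)
z(M) = -23*sqrt(M)/3
u*(-149) + z(3) = 34*(-149) - 23*sqrt(3)/3 = -5066 - 23*sqrt(3)/3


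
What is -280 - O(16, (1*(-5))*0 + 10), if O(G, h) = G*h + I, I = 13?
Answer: -453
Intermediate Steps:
O(G, h) = 13 + G*h (O(G, h) = G*h + 13 = 13 + G*h)
-280 - O(16, (1*(-5))*0 + 10) = -280 - (13 + 16*((1*(-5))*0 + 10)) = -280 - (13 + 16*(-5*0 + 10)) = -280 - (13 + 16*(0 + 10)) = -280 - (13 + 16*10) = -280 - (13 + 160) = -280 - 1*173 = -280 - 173 = -453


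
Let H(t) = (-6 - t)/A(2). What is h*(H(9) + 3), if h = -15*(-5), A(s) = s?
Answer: -675/2 ≈ -337.50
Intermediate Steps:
H(t) = -3 - t/2 (H(t) = (-6 - t)/2 = (-6 - t)*(1/2) = -3 - t/2)
h = 75
h*(H(9) + 3) = 75*((-3 - 1/2*9) + 3) = 75*((-3 - 9/2) + 3) = 75*(-15/2 + 3) = 75*(-9/2) = -675/2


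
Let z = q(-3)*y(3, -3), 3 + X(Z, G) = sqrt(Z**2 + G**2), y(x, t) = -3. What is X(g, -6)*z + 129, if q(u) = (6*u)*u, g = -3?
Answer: 615 - 486*sqrt(5) ≈ -471.73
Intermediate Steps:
q(u) = 6*u**2
X(Z, G) = -3 + sqrt(G**2 + Z**2) (X(Z, G) = -3 + sqrt(Z**2 + G**2) = -3 + sqrt(G**2 + Z**2))
z = -162 (z = (6*(-3)**2)*(-3) = (6*9)*(-3) = 54*(-3) = -162)
X(g, -6)*z + 129 = (-3 + sqrt((-6)**2 + (-3)**2))*(-162) + 129 = (-3 + sqrt(36 + 9))*(-162) + 129 = (-3 + sqrt(45))*(-162) + 129 = (-3 + 3*sqrt(5))*(-162) + 129 = (486 - 486*sqrt(5)) + 129 = 615 - 486*sqrt(5)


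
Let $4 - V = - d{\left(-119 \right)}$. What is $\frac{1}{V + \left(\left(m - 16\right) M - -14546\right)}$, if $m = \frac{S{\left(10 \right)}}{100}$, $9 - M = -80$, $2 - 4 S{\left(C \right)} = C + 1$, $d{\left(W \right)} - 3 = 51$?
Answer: $\frac{400}{5271199} \approx 7.5884 \cdot 10^{-5}$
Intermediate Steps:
$d{\left(W \right)} = 54$ ($d{\left(W \right)} = 3 + 51 = 54$)
$S{\left(C \right)} = \frac{1}{4} - \frac{C}{4}$ ($S{\left(C \right)} = \frac{1}{2} - \frac{C + 1}{4} = \frac{1}{2} - \frac{1 + C}{4} = \frac{1}{2} - \left(\frac{1}{4} + \frac{C}{4}\right) = \frac{1}{4} - \frac{C}{4}$)
$M = 89$ ($M = 9 - -80 = 9 + 80 = 89$)
$V = 58$ ($V = 4 - \left(-1\right) 54 = 4 - -54 = 4 + 54 = 58$)
$m = - \frac{9}{400}$ ($m = \frac{\frac{1}{4} - \frac{5}{2}}{100} = \left(\frac{1}{4} - \frac{5}{2}\right) \frac{1}{100} = \left(- \frac{9}{4}\right) \frac{1}{100} = - \frac{9}{400} \approx -0.0225$)
$\frac{1}{V + \left(\left(m - 16\right) M - -14546\right)} = \frac{1}{58 + \left(\left(- \frac{9}{400} - 16\right) 89 - -14546\right)} = \frac{1}{58 + \left(\left(- \frac{6409}{400}\right) 89 + 14546\right)} = \frac{1}{58 + \left(- \frac{570401}{400} + 14546\right)} = \frac{1}{58 + \frac{5247999}{400}} = \frac{1}{\frac{5271199}{400}} = \frac{400}{5271199}$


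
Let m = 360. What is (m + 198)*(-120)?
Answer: -66960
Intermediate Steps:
(m + 198)*(-120) = (360 + 198)*(-120) = 558*(-120) = -66960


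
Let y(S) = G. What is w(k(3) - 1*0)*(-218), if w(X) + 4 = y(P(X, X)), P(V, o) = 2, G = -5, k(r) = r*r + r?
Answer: 1962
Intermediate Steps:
k(r) = r + r² (k(r) = r² + r = r + r²)
y(S) = -5
w(X) = -9 (w(X) = -4 - 5 = -9)
w(k(3) - 1*0)*(-218) = -9*(-218) = 1962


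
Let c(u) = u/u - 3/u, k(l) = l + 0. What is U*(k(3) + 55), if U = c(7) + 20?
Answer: 8352/7 ≈ 1193.1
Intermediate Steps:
k(l) = l
c(u) = 1 - 3/u
U = 144/7 (U = (-3 + 7)/7 + 20 = (1/7)*4 + 20 = 4/7 + 20 = 144/7 ≈ 20.571)
U*(k(3) + 55) = 144*(3 + 55)/7 = (144/7)*58 = 8352/7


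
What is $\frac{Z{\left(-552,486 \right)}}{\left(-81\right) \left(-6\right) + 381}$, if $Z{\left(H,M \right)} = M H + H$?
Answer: $- \frac{89608}{289} \approx -310.06$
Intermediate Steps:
$Z{\left(H,M \right)} = H + H M$ ($Z{\left(H,M \right)} = H M + H = H + H M$)
$\frac{Z{\left(-552,486 \right)}}{\left(-81\right) \left(-6\right) + 381} = \frac{\left(-552\right) \left(1 + 486\right)}{\left(-81\right) \left(-6\right) + 381} = \frac{\left(-552\right) 487}{486 + 381} = - \frac{268824}{867} = \left(-268824\right) \frac{1}{867} = - \frac{89608}{289}$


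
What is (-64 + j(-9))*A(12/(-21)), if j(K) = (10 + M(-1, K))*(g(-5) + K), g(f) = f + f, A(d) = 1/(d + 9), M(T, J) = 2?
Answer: -2044/59 ≈ -34.644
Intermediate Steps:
A(d) = 1/(9 + d)
g(f) = 2*f
j(K) = -120 + 12*K (j(K) = (10 + 2)*(2*(-5) + K) = 12*(-10 + K) = -120 + 12*K)
(-64 + j(-9))*A(12/(-21)) = (-64 + (-120 + 12*(-9)))/(9 + 12/(-21)) = (-64 + (-120 - 108))/(9 + 12*(-1/21)) = (-64 - 228)/(9 - 4/7) = -292/59/7 = -292*7/59 = -2044/59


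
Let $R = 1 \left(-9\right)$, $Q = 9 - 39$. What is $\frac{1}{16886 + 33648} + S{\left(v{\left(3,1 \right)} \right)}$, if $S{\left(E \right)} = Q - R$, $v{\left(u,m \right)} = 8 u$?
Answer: $- \frac{1061213}{50534} \approx -21.0$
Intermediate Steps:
$Q = -30$
$R = -9$
$S{\left(E \right)} = -21$ ($S{\left(E \right)} = -30 - -9 = -30 + 9 = -21$)
$\frac{1}{16886 + 33648} + S{\left(v{\left(3,1 \right)} \right)} = \frac{1}{16886 + 33648} - 21 = \frac{1}{50534} - 21 = - \frac{1061213}{50534}$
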